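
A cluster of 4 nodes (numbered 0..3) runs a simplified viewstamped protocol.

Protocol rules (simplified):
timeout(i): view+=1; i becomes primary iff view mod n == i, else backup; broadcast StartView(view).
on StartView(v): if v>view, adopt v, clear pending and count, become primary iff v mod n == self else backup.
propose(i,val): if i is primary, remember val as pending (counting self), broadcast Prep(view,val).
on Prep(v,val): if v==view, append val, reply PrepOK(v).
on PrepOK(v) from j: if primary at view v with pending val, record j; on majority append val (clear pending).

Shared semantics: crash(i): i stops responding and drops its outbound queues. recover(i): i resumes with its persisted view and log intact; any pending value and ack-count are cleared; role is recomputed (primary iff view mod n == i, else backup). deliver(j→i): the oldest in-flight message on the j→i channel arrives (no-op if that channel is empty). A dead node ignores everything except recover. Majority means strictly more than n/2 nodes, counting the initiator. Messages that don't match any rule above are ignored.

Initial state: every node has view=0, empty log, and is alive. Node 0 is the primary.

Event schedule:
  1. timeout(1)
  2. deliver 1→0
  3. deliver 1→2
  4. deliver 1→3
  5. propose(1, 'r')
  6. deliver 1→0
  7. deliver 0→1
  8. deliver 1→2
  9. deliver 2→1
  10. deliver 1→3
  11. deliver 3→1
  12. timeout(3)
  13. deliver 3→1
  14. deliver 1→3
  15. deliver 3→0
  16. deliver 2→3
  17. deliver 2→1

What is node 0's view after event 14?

1

after 1 — timeout(1): n1:prim/v1/[-]
after 2 — deliver 1→0: n0:back/v1/[-]
after 3 — deliver 1→2: n2:back/v1/[-]
after 4 — deliver 1→3: n3:back/v1/[-]
after 5 — propose(1,'r'): ·
after 6 — deliver 1→0: n0:back/v1/[r]
after 7 — deliver 0→1: ·
after 8 — deliver 1→2: n2:back/v1/[r]
after 9 — deliver 2→1: n1:prim/v1/[r]
after 10 — deliver 1→3: n3:back/v1/[r]
after 11 — deliver 3→1: ·
after 12 — timeout(3): n3:back/v2/[r]
after 13 — deliver 3→1: n1:back/v2/[r]
after 14 — deliver 1→3: ·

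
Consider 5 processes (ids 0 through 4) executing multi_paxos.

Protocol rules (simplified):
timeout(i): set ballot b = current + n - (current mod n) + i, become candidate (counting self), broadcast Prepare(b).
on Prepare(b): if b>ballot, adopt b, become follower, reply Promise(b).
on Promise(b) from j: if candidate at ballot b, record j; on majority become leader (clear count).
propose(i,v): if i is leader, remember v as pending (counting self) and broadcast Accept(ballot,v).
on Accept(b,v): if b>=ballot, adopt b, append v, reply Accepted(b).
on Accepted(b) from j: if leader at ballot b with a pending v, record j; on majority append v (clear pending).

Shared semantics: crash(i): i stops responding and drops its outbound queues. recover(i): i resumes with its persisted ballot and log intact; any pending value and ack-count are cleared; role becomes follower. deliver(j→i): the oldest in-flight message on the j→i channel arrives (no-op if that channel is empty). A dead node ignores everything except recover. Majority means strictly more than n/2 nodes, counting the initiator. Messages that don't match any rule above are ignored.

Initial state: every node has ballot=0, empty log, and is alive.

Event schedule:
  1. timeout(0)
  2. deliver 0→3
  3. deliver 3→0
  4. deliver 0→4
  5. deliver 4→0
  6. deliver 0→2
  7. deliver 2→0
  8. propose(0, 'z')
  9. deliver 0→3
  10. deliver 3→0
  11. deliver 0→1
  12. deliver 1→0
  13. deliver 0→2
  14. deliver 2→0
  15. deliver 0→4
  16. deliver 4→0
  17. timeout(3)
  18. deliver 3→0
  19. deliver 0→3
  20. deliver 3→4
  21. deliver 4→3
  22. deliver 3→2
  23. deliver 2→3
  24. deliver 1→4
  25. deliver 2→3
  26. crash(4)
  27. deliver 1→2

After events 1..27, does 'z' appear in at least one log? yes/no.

[1] timeout(0) → N0(cand b5 [-])
[2] deliver 0→3 → N3(foll b5 [-])
[3] deliver 3→0 → ∅
[4] deliver 0→4 → N4(foll b5 [-])
[5] deliver 4→0 → N0(lead b5 [-])
[6] deliver 0→2 → N2(foll b5 [-])
[7] deliver 2→0 → ∅
[8] propose(0,'z') → ∅
[9] deliver 0→3 → N3(foll b5 [z])
[10] deliver 3→0 → ∅
[11] deliver 0→1 → N1(foll b5 [-])
[12] deliver 1→0 → ∅
[13] deliver 0→2 → N2(foll b5 [z])
[14] deliver 2→0 → N0(lead b5 [z])
[15] deliver 0→4 → N4(foll b5 [z])
[16] deliver 4→0 → ∅
[17] timeout(3) → N3(cand b13 [z])
[18] deliver 3→0 → N0(foll b13 [z])
[19] deliver 0→3 → ∅
[20] deliver 3→4 → N4(foll b13 [z])
[21] deliver 4→3 → N3(lead b13 [z])
[22] deliver 3→2 → N2(foll b13 [z])
[23] deliver 2→3 → ∅
[24] deliver 1→4 → ∅
[25] deliver 2→3 → ∅
[26] crash(4) → N4(✗foll b13 [z])
[27] deliver 1→2 → ∅

yes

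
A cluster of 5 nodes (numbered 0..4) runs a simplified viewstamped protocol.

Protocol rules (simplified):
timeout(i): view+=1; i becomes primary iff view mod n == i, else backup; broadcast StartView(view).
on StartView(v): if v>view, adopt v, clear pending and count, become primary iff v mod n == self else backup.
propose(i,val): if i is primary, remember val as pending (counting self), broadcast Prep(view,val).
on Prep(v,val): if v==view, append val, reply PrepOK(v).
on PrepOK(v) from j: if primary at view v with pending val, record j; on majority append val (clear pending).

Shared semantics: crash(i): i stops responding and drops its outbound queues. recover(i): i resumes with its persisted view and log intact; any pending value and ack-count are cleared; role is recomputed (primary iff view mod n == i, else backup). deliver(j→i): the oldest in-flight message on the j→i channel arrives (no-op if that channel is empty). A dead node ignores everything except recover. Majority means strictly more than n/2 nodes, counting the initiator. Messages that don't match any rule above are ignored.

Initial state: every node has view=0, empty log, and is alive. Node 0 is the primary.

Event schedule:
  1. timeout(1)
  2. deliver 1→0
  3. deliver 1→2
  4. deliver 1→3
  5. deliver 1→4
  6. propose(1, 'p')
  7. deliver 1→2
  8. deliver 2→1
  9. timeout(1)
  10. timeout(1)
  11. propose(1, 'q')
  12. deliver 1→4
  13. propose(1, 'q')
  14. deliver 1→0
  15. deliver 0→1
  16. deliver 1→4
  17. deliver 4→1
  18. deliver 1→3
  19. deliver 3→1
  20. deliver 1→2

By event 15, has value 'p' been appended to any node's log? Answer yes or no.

yes

step 1 timeout(1): 1={prim,v=1,log=-}
step 2 deliver 1→0: 0={back,v=1,log=-}
step 3 deliver 1→2: 2={back,v=1,log=-}
step 4 deliver 1→3: 3={back,v=1,log=-}
step 5 deliver 1→4: 4={back,v=1,log=-}
step 6 propose(1,'p'): —
step 7 deliver 1→2: 2={back,v=1,log=p}
step 8 deliver 2→1: —
step 9 timeout(1): 1={back,v=2,log=-}
step 10 timeout(1): 1={back,v=3,log=-}
step 11 propose(1,'q'): —
step 12 deliver 1→4: 4={back,v=1,log=p}
step 13 propose(1,'q'): —
step 14 deliver 1→0: 0={back,v=1,log=p}
step 15 deliver 0→1: —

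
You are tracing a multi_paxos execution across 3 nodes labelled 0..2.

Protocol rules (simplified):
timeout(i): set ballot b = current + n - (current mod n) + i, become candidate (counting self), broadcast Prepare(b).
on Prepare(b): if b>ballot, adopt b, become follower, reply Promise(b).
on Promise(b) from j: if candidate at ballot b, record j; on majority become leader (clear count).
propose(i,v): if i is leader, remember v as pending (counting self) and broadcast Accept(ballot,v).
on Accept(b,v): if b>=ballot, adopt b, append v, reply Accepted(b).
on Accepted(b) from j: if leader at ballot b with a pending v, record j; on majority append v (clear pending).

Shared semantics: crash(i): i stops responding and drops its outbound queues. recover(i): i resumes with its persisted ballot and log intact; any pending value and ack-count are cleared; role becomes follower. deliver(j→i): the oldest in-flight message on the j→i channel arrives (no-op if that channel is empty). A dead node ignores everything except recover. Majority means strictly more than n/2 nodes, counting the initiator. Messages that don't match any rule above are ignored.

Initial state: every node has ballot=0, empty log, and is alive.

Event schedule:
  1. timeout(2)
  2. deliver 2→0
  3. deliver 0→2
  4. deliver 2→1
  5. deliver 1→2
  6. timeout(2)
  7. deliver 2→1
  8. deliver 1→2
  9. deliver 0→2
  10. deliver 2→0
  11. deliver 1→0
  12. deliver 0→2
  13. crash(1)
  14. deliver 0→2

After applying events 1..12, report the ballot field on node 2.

8

[1] timeout(2) → N2(cand b5 [-])
[2] deliver 2→0 → N0(foll b5 [-])
[3] deliver 0→2 → N2(lead b5 [-])
[4] deliver 2→1 → N1(foll b5 [-])
[5] deliver 1→2 → ∅
[6] timeout(2) → N2(cand b8 [-])
[7] deliver 2→1 → N1(foll b8 [-])
[8] deliver 1→2 → N2(lead b8 [-])
[9] deliver 0→2 → ∅
[10] deliver 2→0 → N0(foll b8 [-])
[11] deliver 1→0 → ∅
[12] deliver 0→2 → ∅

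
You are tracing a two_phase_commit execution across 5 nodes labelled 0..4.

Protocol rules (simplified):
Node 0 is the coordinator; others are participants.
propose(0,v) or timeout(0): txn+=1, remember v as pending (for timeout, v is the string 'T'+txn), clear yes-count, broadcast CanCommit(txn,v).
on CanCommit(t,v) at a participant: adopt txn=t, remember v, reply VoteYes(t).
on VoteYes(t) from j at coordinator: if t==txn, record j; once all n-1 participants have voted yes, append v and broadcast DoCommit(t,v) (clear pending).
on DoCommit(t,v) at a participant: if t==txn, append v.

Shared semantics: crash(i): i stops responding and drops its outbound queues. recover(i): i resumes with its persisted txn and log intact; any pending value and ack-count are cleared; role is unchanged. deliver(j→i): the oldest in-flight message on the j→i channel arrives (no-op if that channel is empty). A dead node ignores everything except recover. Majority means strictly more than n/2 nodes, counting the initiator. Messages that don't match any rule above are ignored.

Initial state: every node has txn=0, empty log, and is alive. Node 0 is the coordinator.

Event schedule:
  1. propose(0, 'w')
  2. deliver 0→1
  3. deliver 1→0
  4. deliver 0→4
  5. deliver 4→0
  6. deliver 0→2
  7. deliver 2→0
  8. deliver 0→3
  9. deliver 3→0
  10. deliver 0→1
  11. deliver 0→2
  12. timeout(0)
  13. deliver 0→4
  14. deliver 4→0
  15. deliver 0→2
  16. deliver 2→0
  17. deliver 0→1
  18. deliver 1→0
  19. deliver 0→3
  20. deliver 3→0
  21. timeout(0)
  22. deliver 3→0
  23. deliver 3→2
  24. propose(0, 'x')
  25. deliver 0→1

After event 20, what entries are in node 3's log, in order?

w

1. propose(0,'w'):  <0:coor t1 ->
2. deliver 0→1:  <1:part t1 ->
3. deliver 1→0:  nop
4. deliver 0→4:  <4:part t1 ->
5. deliver 4→0:  nop
6. deliver 0→2:  <2:part t1 ->
7. deliver 2→0:  nop
8. deliver 0→3:  <3:part t1 ->
9. deliver 3→0:  <0:coor t1 w>
10. deliver 0→1:  <1:part t1 w>
11. deliver 0→2:  <2:part t1 w>
12. timeout(0):  <0:coor t2 w>
13. deliver 0→4:  <4:part t1 w>
14. deliver 4→0:  nop
15. deliver 0→2:  <2:part t2 w>
16. deliver 2→0:  nop
17. deliver 0→1:  <1:part t2 w>
18. deliver 1→0:  nop
19. deliver 0→3:  <3:part t1 w>
20. deliver 3→0:  nop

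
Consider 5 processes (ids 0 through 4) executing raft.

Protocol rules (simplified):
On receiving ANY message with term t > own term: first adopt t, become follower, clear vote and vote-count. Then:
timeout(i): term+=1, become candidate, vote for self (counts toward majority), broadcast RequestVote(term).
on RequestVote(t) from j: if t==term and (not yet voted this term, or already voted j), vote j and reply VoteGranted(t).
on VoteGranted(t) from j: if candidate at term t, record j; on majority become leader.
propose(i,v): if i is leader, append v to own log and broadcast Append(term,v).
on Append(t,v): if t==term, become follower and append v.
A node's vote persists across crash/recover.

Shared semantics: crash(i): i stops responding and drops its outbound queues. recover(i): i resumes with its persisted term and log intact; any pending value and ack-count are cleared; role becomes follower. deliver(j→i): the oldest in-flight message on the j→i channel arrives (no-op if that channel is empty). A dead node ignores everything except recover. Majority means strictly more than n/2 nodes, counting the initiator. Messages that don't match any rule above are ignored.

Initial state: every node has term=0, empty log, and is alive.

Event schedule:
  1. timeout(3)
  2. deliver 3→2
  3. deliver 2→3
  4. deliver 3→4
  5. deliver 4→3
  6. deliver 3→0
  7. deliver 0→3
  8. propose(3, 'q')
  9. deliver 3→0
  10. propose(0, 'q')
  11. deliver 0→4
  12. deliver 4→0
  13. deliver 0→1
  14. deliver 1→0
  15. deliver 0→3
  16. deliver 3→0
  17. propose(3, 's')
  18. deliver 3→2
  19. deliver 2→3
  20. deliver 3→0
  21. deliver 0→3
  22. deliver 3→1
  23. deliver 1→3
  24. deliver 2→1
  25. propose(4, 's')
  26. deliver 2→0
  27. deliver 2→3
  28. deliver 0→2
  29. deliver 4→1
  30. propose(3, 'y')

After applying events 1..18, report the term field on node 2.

1

[1] timeout(3) → N3(cand t1 [-])
[2] deliver 3→2 → N2(foll t1 [-])
[3] deliver 2→3 → ∅
[4] deliver 3→4 → N4(foll t1 [-])
[5] deliver 4→3 → N3(lead t1 [-])
[6] deliver 3→0 → N0(foll t1 [-])
[7] deliver 0→3 → ∅
[8] propose(3,'q') → N3(lead t1 [q])
[9] deliver 3→0 → N0(foll t1 [q])
[10] propose(0,'q') → ∅
[11] deliver 0→4 → ∅
[12] deliver 4→0 → ∅
[13] deliver 0→1 → ∅
[14] deliver 1→0 → ∅
[15] deliver 0→3 → ∅
[16] deliver 3→0 → ∅
[17] propose(3,'s') → N3(lead t1 [q,s])
[18] deliver 3→2 → N2(foll t1 [q])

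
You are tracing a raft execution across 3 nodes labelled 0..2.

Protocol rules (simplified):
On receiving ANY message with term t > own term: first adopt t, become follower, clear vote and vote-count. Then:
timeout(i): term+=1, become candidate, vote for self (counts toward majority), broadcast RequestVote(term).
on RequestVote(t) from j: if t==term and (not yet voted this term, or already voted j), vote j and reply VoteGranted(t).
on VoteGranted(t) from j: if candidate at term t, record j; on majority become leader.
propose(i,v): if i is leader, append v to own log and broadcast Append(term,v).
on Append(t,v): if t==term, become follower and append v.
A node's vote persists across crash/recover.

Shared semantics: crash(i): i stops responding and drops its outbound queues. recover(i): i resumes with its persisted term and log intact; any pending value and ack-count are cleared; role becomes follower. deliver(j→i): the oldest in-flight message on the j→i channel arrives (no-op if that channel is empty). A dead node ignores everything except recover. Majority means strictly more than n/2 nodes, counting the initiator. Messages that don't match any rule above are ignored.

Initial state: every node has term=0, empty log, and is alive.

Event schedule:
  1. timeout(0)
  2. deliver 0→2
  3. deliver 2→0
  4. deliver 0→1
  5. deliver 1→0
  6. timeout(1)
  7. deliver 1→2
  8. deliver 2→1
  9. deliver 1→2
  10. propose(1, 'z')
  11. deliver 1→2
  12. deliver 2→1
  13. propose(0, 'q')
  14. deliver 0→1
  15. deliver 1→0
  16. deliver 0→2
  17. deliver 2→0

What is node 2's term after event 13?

2

step 1 timeout(0): 0={cand,t=1,log=-}
step 2 deliver 0→2: 2={foll,t=1,log=-}
step 3 deliver 2→0: 0={lead,t=1,log=-}
step 4 deliver 0→1: 1={foll,t=1,log=-}
step 5 deliver 1→0: —
step 6 timeout(1): 1={cand,t=2,log=-}
step 7 deliver 1→2: 2={foll,t=2,log=-}
step 8 deliver 2→1: 1={lead,t=2,log=-}
step 9 deliver 1→2: —
step 10 propose(1,'z'): 1={lead,t=2,log=z}
step 11 deliver 1→2: 2={foll,t=2,log=z}
step 12 deliver 2→1: —
step 13 propose(0,'q'): 0={lead,t=1,log=q}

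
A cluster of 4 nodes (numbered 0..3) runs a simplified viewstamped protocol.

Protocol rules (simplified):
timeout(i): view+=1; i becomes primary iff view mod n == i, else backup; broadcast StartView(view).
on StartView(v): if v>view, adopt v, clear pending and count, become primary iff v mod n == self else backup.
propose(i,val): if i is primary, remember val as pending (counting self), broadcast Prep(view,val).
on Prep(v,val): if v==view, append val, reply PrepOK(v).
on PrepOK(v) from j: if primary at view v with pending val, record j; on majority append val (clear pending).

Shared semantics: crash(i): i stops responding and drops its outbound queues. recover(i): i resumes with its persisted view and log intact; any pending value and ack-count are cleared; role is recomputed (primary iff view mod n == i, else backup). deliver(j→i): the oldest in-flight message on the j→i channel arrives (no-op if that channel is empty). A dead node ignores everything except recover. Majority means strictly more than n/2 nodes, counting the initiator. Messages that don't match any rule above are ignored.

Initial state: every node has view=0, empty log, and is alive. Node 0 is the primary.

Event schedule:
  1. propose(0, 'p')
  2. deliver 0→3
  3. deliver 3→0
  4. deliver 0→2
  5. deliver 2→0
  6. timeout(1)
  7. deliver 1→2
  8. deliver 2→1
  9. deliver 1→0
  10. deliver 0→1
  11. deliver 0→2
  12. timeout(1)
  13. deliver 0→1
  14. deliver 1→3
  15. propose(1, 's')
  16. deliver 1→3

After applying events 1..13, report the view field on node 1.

2

after 1 — propose(0,'p'): ·
after 2 — deliver 0→3: n3:back/v0/[p]
after 3 — deliver 3→0: ·
after 4 — deliver 0→2: n2:back/v0/[p]
after 5 — deliver 2→0: n0:prim/v0/[p]
after 6 — timeout(1): n1:prim/v1/[-]
after 7 — deliver 1→2: n2:back/v1/[p]
after 8 — deliver 2→1: ·
after 9 — deliver 1→0: n0:back/v1/[p]
after 10 — deliver 0→1: ·
after 11 — deliver 0→2: ·
after 12 — timeout(1): n1:back/v2/[-]
after 13 — deliver 0→1: ·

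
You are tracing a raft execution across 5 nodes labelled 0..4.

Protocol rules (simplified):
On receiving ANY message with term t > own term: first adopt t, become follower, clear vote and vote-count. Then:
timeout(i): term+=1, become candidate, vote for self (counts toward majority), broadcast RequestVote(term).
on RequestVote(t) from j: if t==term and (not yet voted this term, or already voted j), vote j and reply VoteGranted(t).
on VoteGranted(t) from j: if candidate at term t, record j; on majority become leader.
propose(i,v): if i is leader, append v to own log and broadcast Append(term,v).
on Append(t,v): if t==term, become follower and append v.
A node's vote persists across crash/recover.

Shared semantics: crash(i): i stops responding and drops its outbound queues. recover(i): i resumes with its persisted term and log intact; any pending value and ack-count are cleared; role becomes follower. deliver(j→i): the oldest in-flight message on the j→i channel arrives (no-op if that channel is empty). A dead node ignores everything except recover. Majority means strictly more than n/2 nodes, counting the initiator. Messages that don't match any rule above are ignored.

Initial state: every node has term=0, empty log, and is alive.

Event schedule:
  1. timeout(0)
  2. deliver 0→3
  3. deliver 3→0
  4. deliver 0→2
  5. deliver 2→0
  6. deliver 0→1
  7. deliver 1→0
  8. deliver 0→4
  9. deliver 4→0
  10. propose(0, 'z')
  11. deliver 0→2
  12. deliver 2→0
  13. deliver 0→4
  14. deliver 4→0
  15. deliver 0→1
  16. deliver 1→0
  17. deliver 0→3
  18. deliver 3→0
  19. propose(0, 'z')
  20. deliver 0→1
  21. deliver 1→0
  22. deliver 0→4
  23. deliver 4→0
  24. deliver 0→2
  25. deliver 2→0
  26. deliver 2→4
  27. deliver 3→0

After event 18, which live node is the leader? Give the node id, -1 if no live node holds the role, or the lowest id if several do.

0

step 1 timeout(0): 0={cand,t=1,log=-}
step 2 deliver 0→3: 3={foll,t=1,log=-}
step 3 deliver 3→0: —
step 4 deliver 0→2: 2={foll,t=1,log=-}
step 5 deliver 2→0: 0={lead,t=1,log=-}
step 6 deliver 0→1: 1={foll,t=1,log=-}
step 7 deliver 1→0: —
step 8 deliver 0→4: 4={foll,t=1,log=-}
step 9 deliver 4→0: —
step 10 propose(0,'z'): 0={lead,t=1,log=z}
step 11 deliver 0→2: 2={foll,t=1,log=z}
step 12 deliver 2→0: —
step 13 deliver 0→4: 4={foll,t=1,log=z}
step 14 deliver 4→0: —
step 15 deliver 0→1: 1={foll,t=1,log=z}
step 16 deliver 1→0: —
step 17 deliver 0→3: 3={foll,t=1,log=z}
step 18 deliver 3→0: —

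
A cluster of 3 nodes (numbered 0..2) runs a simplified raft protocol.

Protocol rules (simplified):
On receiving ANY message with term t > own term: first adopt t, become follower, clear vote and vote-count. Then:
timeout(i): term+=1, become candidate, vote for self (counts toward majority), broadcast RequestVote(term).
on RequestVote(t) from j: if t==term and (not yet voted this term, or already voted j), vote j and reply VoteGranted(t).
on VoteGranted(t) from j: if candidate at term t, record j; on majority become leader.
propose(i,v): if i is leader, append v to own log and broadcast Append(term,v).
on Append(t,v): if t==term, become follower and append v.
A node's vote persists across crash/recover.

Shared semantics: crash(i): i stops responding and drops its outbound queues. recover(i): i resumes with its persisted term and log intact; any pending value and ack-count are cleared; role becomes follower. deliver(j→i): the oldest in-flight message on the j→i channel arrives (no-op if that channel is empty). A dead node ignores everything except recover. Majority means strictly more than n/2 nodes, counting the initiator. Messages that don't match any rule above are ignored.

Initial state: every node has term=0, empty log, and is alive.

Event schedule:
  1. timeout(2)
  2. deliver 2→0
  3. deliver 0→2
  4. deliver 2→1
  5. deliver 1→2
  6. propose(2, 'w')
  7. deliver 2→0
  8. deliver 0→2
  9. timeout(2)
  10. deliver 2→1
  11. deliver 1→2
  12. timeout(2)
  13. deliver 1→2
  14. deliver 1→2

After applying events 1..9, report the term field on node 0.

1

e1 timeout(2): 2[cand,t=1,-]
e2 deliver 2→0: 0[foll,t=1,-]
e3 deliver 0→2: 2[lead,t=1,-]
e4 deliver 2→1: 1[foll,t=1,-]
e5 deliver 1→2: ·
e6 propose(2,'w'): 2[lead,t=1,w]
e7 deliver 2→0: 0[foll,t=1,w]
e8 deliver 0→2: ·
e9 timeout(2): 2[cand,t=2,w]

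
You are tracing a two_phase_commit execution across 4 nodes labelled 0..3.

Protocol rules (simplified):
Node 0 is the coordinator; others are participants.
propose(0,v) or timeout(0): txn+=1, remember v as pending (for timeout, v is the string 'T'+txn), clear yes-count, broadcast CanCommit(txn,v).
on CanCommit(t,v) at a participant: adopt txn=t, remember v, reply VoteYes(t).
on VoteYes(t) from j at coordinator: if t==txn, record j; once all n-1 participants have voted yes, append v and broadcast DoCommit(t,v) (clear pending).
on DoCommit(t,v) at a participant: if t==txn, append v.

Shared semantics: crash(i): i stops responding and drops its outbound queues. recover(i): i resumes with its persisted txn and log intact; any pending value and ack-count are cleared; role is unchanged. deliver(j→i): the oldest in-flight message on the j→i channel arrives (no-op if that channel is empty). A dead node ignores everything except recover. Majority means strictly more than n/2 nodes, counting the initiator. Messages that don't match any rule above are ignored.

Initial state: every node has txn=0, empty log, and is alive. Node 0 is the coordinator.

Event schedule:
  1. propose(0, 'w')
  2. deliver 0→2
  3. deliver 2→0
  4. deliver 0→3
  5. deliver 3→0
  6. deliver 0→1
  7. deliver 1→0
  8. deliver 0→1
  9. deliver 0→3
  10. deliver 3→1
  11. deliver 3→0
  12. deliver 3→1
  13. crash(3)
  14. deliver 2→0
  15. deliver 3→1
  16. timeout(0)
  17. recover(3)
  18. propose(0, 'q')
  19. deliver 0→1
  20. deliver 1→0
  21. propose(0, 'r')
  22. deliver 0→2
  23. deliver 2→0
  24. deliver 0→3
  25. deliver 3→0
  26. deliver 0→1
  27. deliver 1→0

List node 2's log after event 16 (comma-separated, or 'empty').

1. propose(0,'w'):  <0:coor t1 ->
2. deliver 0→2:  <2:part t1 ->
3. deliver 2→0:  nop
4. deliver 0→3:  <3:part t1 ->
5. deliver 3→0:  nop
6. deliver 0→1:  <1:part t1 ->
7. deliver 1→0:  <0:coor t1 w>
8. deliver 0→1:  <1:part t1 w>
9. deliver 0→3:  <3:part t1 w>
10. deliver 3→1:  nop
11. deliver 3→0:  nop
12. deliver 3→1:  nop
13. crash(3):  <3:✗part t1 w>
14. deliver 2→0:  nop
15. deliver 3→1:  nop
16. timeout(0):  <0:coor t2 w>

empty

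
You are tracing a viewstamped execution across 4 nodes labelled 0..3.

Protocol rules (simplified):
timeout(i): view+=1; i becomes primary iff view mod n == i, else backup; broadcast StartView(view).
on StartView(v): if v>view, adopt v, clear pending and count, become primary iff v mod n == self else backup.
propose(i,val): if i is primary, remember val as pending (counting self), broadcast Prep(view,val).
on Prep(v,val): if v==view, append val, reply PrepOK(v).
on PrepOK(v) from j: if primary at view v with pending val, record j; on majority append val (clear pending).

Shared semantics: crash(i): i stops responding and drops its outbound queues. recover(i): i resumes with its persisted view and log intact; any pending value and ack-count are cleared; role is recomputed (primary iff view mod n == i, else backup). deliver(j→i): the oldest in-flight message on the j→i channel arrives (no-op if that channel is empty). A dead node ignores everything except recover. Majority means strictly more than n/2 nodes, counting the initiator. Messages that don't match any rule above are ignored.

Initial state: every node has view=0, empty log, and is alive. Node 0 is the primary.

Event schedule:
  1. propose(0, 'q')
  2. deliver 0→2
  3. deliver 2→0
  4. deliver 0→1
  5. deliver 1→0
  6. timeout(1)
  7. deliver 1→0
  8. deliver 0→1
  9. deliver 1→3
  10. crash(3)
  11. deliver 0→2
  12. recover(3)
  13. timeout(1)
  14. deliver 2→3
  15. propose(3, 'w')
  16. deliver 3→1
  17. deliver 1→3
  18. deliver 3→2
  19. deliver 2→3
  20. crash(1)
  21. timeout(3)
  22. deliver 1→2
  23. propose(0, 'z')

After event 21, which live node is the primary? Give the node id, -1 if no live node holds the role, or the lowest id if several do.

3

e1 propose(0,'q'): ·
e2 deliver 0→2: 2[back,v=0,q]
e3 deliver 2→0: ·
e4 deliver 0→1: 1[back,v=0,q]
e5 deliver 1→0: 0[prim,v=0,q]
e6 timeout(1): 1[prim,v=1,q]
e7 deliver 1→0: 0[back,v=1,q]
e8 deliver 0→1: ·
e9 deliver 1→3: 3[back,v=1,-]
e10 crash(3): 3[✗back,v=1,-]
e11 deliver 0→2: ·
e12 recover(3): 3[back,v=1,-]
e13 timeout(1): 1[back,v=2,q]
e14 deliver 2→3: ·
e15 propose(3,'w'): ·
e16 deliver 3→1: ·
e17 deliver 1→3: 3[back,v=2,-]
e18 deliver 3→2: ·
e19 deliver 2→3: ·
e20 crash(1): 1[✗back,v=2,q]
e21 timeout(3): 3[prim,v=3,-]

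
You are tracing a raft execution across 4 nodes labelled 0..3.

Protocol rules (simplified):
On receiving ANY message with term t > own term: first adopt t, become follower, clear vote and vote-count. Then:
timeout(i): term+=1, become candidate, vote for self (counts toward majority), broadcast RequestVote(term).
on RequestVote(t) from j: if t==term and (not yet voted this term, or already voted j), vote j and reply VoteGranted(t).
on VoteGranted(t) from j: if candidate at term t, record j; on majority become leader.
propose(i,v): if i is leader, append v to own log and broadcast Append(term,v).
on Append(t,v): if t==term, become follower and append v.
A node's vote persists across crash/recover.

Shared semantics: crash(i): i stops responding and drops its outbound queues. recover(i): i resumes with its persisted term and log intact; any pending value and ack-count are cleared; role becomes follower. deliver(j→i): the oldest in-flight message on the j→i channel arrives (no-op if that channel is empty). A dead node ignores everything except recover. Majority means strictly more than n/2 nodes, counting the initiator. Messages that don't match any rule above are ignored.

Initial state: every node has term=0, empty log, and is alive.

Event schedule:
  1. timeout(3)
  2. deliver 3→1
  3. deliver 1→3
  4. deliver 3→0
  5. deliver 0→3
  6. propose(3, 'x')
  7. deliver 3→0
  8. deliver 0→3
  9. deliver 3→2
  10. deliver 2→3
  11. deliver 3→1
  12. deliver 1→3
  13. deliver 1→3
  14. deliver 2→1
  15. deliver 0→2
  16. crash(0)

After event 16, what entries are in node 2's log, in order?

step 1 timeout(3): 3={cand,t=1,log=-}
step 2 deliver 3→1: 1={foll,t=1,log=-}
step 3 deliver 1→3: —
step 4 deliver 3→0: 0={foll,t=1,log=-}
step 5 deliver 0→3: 3={lead,t=1,log=-}
step 6 propose(3,'x'): 3={lead,t=1,log=x}
step 7 deliver 3→0: 0={foll,t=1,log=x}
step 8 deliver 0→3: —
step 9 deliver 3→2: 2={foll,t=1,log=-}
step 10 deliver 2→3: —
step 11 deliver 3→1: 1={foll,t=1,log=x}
step 12 deliver 1→3: —
step 13 deliver 1→3: —
step 14 deliver 2→1: —
step 15 deliver 0→2: —
step 16 crash(0): 0={✗foll,t=1,log=x}

empty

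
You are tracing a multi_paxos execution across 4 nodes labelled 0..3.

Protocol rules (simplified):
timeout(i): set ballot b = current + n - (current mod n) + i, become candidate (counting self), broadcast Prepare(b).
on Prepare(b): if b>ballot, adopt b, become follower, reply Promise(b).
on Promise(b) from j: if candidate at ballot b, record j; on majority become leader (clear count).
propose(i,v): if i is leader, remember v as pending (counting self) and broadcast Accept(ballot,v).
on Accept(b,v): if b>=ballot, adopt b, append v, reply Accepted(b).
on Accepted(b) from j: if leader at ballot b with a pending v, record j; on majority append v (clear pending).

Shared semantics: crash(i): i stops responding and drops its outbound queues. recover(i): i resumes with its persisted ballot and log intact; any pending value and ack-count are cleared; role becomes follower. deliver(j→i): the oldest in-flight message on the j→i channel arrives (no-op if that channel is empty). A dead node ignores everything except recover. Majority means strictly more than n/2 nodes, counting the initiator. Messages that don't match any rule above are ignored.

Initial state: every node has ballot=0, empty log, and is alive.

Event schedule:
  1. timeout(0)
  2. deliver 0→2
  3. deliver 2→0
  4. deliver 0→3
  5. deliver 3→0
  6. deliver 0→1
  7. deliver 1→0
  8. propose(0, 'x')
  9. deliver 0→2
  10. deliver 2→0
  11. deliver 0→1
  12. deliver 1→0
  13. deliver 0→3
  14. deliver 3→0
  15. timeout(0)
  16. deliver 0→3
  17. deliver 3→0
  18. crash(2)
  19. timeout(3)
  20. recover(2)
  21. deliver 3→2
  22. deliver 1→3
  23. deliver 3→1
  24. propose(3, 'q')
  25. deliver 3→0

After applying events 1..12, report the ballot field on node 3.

1. timeout(0):  <0:cand b4 ->
2. deliver 0→2:  <2:foll b4 ->
3. deliver 2→0:  nop
4. deliver 0→3:  <3:foll b4 ->
5. deliver 3→0:  <0:lead b4 ->
6. deliver 0→1:  <1:foll b4 ->
7. deliver 1→0:  nop
8. propose(0,'x'):  nop
9. deliver 0→2:  <2:foll b4 x>
10. deliver 2→0:  nop
11. deliver 0→1:  <1:foll b4 x>
12. deliver 1→0:  <0:lead b4 x>

4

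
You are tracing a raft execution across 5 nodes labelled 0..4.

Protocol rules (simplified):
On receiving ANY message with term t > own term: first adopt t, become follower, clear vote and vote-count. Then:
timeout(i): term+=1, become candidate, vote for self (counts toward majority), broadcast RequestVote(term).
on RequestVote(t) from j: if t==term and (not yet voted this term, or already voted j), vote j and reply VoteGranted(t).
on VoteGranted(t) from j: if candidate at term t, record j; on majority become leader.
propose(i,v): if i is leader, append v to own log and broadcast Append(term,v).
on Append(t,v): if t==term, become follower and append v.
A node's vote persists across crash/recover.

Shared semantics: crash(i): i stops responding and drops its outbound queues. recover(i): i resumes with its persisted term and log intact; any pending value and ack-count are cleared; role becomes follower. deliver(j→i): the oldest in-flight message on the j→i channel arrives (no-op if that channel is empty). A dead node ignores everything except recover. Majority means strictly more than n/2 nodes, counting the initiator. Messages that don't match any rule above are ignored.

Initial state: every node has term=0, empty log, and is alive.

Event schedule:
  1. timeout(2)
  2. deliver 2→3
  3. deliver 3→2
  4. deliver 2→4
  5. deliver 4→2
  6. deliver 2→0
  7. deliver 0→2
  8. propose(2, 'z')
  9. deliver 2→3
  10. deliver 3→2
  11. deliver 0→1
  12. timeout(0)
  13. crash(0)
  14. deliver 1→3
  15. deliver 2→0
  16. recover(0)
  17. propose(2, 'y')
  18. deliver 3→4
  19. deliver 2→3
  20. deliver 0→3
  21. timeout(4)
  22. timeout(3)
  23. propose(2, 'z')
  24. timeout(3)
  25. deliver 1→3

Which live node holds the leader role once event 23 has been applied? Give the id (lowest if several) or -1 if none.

e1 timeout(2): 2[cand,t=1,-]
e2 deliver 2→3: 3[foll,t=1,-]
e3 deliver 3→2: ·
e4 deliver 2→4: 4[foll,t=1,-]
e5 deliver 4→2: 2[lead,t=1,-]
e6 deliver 2→0: 0[foll,t=1,-]
e7 deliver 0→2: ·
e8 propose(2,'z'): 2[lead,t=1,z]
e9 deliver 2→3: 3[foll,t=1,z]
e10 deliver 3→2: ·
e11 deliver 0→1: ·
e12 timeout(0): 0[cand,t=2,-]
e13 crash(0): 0[✗cand,t=2,-]
e14 deliver 1→3: ·
e15 deliver 2→0: ·
e16 recover(0): 0[foll,t=2,-]
e17 propose(2,'y'): 2[lead,t=1,z,y]
e18 deliver 3→4: ·
e19 deliver 2→3: 3[foll,t=1,z,y]
e20 deliver 0→3: ·
e21 timeout(4): 4[cand,t=2,-]
e22 timeout(3): 3[cand,t=2,z,y]
e23 propose(2,'z'): 2[lead,t=1,z,y,z]

2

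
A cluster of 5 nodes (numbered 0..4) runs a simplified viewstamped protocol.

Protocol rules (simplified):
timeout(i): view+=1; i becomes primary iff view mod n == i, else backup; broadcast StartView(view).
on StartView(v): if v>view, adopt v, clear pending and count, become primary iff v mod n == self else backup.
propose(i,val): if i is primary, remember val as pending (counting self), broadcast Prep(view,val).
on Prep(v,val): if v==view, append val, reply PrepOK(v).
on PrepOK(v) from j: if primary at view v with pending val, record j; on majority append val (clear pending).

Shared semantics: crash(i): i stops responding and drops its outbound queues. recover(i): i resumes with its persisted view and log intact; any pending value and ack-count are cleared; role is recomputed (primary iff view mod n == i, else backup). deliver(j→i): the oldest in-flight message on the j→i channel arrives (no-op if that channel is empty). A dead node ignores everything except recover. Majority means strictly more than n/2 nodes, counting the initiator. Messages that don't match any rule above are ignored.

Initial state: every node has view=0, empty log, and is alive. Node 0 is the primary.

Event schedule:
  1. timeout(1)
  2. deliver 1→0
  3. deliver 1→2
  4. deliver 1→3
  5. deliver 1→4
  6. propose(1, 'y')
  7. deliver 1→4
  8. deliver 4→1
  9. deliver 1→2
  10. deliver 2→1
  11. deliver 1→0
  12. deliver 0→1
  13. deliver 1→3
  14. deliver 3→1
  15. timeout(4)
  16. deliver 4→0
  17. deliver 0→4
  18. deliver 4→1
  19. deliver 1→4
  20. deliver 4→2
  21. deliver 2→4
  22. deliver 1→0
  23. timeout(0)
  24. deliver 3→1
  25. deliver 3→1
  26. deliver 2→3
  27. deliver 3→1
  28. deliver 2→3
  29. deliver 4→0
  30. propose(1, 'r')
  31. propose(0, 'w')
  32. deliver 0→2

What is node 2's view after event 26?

2

e1 timeout(1): 1[prim,v=1,-]
e2 deliver 1→0: 0[back,v=1,-]
e3 deliver 1→2: 2[back,v=1,-]
e4 deliver 1→3: 3[back,v=1,-]
e5 deliver 1→4: 4[back,v=1,-]
e6 propose(1,'y'): ·
e7 deliver 1→4: 4[back,v=1,y]
e8 deliver 4→1: ·
e9 deliver 1→2: 2[back,v=1,y]
e10 deliver 2→1: 1[prim,v=1,y]
e11 deliver 1→0: 0[back,v=1,y]
e12 deliver 0→1: ·
e13 deliver 1→3: 3[back,v=1,y]
e14 deliver 3→1: ·
e15 timeout(4): 4[back,v=2,y]
e16 deliver 4→0: 0[back,v=2,y]
e17 deliver 0→4: ·
e18 deliver 4→1: 1[back,v=2,y]
e19 deliver 1→4: ·
e20 deliver 4→2: 2[prim,v=2,y]
e21 deliver 2→4: ·
e22 deliver 1→0: ·
e23 timeout(0): 0[back,v=3,y]
e24 deliver 3→1: ·
e25 deliver 3→1: ·
e26 deliver 2→3: ·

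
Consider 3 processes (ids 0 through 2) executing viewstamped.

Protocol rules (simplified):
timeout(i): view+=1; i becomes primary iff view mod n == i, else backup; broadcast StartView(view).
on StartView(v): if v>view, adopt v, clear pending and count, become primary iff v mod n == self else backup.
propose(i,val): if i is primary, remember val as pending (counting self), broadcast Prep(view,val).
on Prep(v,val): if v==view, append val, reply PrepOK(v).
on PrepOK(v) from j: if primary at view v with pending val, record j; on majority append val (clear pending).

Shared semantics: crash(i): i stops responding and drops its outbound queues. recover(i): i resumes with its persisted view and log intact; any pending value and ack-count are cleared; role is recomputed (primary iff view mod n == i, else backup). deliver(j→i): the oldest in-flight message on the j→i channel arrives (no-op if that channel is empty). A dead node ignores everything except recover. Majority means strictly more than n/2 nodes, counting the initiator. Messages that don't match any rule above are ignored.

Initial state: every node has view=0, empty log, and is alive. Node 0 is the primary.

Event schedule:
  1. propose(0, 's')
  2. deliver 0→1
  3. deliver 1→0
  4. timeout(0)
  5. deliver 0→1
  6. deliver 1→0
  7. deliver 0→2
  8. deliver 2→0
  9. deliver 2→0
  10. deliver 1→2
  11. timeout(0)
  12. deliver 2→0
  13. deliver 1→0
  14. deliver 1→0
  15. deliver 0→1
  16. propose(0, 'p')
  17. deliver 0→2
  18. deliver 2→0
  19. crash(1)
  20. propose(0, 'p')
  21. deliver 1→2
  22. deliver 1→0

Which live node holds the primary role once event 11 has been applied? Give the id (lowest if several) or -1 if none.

1

after 1 — propose(0,'s'): ·
after 2 — deliver 0→1: n1:back/v0/[s]
after 3 — deliver 1→0: n0:prim/v0/[s]
after 4 — timeout(0): n0:back/v1/[s]
after 5 — deliver 0→1: n1:prim/v1/[s]
after 6 — deliver 1→0: ·
after 7 — deliver 0→2: n2:back/v0/[s]
after 8 — deliver 2→0: ·
after 9 — deliver 2→0: ·
after 10 — deliver 1→2: ·
after 11 — timeout(0): n0:back/v2/[s]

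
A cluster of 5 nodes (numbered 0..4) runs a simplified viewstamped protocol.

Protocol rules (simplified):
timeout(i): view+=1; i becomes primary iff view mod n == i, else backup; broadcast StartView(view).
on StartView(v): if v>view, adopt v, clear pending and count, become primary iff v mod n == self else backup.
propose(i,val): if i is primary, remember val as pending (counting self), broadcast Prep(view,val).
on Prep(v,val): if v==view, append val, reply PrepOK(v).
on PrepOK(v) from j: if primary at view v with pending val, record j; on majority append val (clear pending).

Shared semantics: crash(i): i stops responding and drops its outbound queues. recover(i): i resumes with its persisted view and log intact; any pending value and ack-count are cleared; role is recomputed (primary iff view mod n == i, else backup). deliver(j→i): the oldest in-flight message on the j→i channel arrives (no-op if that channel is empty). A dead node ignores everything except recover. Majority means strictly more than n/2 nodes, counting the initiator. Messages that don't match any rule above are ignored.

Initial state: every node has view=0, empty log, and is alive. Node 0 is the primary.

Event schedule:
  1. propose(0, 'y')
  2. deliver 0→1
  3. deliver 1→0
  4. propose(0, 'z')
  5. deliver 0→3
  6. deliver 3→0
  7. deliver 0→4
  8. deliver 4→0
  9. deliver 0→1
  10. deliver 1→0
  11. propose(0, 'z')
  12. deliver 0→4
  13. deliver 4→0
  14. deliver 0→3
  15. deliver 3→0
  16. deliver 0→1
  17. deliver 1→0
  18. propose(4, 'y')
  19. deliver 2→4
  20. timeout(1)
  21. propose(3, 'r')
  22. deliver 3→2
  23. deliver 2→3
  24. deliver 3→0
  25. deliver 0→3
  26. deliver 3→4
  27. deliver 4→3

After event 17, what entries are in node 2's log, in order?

empty

e1 propose(0,'y'): ·
e2 deliver 0→1: 1[back,v=0,y]
e3 deliver 1→0: ·
e4 propose(0,'z'): ·
e5 deliver 0→3: 3[back,v=0,y]
e6 deliver 3→0: ·
e7 deliver 0→4: 4[back,v=0,y]
e8 deliver 4→0: 0[prim,v=0,z]
e9 deliver 0→1: 1[back,v=0,y,z]
e10 deliver 1→0: ·
e11 propose(0,'z'): ·
e12 deliver 0→4: 4[back,v=0,y,z]
e13 deliver 4→0: ·
e14 deliver 0→3: 3[back,v=0,y,z]
e15 deliver 3→0: 0[prim,v=0,z,z]
e16 deliver 0→1: 1[back,v=0,y,z,z]
e17 deliver 1→0: ·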